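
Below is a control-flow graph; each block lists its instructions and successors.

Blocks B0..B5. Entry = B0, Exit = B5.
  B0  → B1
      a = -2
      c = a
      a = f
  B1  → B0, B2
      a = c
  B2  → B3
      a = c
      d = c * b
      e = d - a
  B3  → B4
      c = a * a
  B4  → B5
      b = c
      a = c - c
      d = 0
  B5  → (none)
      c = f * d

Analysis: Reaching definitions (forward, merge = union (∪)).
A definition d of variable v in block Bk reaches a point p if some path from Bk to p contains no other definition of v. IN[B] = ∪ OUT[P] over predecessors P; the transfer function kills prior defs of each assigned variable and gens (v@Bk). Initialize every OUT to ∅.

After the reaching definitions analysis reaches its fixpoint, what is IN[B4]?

Fixpoint table:
  B0:  IN={a@B1, c@B0}  OUT={a@B0, c@B0}
  B1:  IN={a@B0, c@B0}  OUT={a@B1, c@B0}
  B2:  IN={a@B1, c@B0}  OUT={a@B2, c@B0, d@B2, e@B2}
  B3:  IN={a@B2, c@B0, d@B2, e@B2}  OUT={a@B2, c@B3, d@B2, e@B2}
  B4:  IN={a@B2, c@B3, d@B2, e@B2}  OUT={a@B4, b@B4, c@B3, d@B4, e@B2}
  B5:  IN={a@B4, b@B4, c@B3, d@B4, e@B2}  OUT={a@B4, b@B4, c@B5, d@B4, e@B2}

Merge at B4: IN[B4] = OUT[B3] = {a@B2, c@B3, d@B2, e@B2}

Answer: {a@B2, c@B3, d@B2, e@B2}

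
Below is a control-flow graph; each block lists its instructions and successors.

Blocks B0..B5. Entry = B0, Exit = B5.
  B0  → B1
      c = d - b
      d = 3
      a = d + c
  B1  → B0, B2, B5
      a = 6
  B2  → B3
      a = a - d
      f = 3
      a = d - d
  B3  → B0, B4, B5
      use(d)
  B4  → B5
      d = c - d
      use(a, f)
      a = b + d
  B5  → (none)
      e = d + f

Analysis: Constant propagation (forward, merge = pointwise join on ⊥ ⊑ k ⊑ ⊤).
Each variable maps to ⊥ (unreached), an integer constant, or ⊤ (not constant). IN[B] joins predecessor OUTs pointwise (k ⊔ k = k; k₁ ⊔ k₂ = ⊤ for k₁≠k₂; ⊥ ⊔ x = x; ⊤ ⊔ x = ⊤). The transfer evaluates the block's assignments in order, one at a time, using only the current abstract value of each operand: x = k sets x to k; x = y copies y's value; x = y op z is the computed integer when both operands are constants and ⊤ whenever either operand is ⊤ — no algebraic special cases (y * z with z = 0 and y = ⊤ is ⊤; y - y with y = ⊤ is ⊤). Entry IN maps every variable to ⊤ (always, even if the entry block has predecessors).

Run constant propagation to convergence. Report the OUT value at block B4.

Converged values:
  B0:   IN=(all ⊤)   OUT={d:3; rest ⊤}
  B1:   IN={d:3; rest ⊤}   OUT={a:6, d:3; rest ⊤}
  B2:   IN={a:6, d:3; rest ⊤}   OUT={a:0, d:3, f:3; rest ⊤}
  B3:   IN={a:0, d:3, f:3; rest ⊤}   OUT={a:0, d:3, f:3; rest ⊤}
  B4:   IN={a:0, d:3, f:3; rest ⊤}   OUT={f:3; rest ⊤}
  B5:   IN=(all ⊤)   OUT=(all ⊤)

Merge at B4: IN[B4] = OUT[B3] = {a: 0, b: ⊤, c: ⊤, d: 3, e: ⊤, f: 3}
Applying B4's transfer function to that IN value gives OUT[B4] (row B4 above).

Answer: {a: ⊤, b: ⊤, c: ⊤, d: ⊤, e: ⊤, f: 3}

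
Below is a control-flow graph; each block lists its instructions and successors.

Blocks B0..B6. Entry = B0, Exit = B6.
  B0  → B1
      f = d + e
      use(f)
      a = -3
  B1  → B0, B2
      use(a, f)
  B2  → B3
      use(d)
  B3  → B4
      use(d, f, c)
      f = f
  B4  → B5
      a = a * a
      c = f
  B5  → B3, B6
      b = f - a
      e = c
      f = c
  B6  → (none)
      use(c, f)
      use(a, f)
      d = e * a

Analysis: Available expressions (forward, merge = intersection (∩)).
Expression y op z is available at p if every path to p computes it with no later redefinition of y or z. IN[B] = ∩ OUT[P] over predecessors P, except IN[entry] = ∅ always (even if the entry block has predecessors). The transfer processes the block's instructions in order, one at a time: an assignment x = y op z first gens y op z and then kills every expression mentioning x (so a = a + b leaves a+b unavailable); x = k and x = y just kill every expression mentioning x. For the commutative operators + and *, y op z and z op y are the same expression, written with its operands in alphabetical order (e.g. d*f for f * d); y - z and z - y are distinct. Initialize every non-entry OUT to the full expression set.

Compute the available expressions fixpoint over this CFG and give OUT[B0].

Answer: {d+e}

Trace:
Converged values:
  B0:   IN={}   OUT={d+e}
  B1:   IN={d+e}   OUT={d+e}
  B2:   IN={d+e}   OUT={d+e}
  B3:   IN={}   OUT={}
  B4:   IN={}   OUT={}
  B5:   IN={}   OUT={}
  B6:   IN={}   OUT={a*e}

Merge at B0 (entry node, so the boundary value {} is joined with the incoming edge(s)): IN[B0] = {} ∩ OUT[B1] = {}
Applying B0's transfer function to that IN value gives OUT[B0] (row B0 above).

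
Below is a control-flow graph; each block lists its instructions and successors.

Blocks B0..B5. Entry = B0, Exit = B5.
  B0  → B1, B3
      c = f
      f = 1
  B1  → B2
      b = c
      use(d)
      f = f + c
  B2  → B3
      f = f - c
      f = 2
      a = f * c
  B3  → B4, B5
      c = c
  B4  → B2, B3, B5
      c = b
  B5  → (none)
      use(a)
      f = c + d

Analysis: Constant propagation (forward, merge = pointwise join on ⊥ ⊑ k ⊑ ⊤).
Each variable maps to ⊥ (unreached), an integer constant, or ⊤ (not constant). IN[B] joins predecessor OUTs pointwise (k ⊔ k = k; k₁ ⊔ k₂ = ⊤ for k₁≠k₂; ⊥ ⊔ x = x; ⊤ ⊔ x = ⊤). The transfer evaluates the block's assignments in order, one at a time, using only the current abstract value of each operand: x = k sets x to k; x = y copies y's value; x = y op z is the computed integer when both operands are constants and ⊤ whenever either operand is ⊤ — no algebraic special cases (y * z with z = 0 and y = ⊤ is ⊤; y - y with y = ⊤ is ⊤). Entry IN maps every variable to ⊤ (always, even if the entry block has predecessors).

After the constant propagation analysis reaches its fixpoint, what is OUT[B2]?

Converged values:
  B0:  IN=(all ⊤)  OUT={f:1; rest ⊤}
  B1:  IN={f:1; rest ⊤}  OUT=(all ⊤)
  B2:  IN=(all ⊤)  OUT={f:2; rest ⊤}
  B3:  IN=(all ⊤)  OUT=(all ⊤)
  B4:  IN=(all ⊤)  OUT=(all ⊤)
  B5:  IN=(all ⊤)  OUT=(all ⊤)

Merge at B2: IN[B2] = OUT[B1] ⊔ OUT[B4] = {a: ⊤, b: ⊤, c: ⊤, d: ⊤, e: ⊤, f: ⊤}
Applying B2's transfer function to that IN value gives OUT[B2] (row B2 above).

Answer: {a: ⊤, b: ⊤, c: ⊤, d: ⊤, e: ⊤, f: 2}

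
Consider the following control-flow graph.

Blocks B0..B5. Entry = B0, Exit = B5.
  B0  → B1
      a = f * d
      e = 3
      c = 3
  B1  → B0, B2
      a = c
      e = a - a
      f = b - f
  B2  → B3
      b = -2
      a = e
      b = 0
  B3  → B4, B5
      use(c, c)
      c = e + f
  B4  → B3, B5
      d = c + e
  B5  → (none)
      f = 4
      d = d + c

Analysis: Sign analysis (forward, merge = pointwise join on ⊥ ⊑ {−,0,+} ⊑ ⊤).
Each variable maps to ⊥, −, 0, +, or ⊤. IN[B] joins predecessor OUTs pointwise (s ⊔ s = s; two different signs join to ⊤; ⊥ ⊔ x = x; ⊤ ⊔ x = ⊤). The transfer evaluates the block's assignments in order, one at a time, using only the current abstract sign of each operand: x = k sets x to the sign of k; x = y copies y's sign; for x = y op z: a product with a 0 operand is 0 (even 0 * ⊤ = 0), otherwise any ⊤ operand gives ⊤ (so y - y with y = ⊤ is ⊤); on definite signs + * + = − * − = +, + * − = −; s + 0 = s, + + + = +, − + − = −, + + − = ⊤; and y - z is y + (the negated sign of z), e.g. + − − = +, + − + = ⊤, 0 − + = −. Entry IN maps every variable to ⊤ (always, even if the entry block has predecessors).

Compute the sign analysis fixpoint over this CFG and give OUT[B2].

Converged values:
  B0:  IN=(all ⊤)  OUT={c:+, e:+; rest ⊤}
  B1:  IN={c:+, e:+; rest ⊤}  OUT={a:+, c:+; rest ⊤}
  B2:  IN={a:+, c:+; rest ⊤}  OUT={b:0, c:+; rest ⊤}
  B3:  IN={b:0; rest ⊤}  OUT={b:0; rest ⊤}
  B4:  IN={b:0; rest ⊤}  OUT={b:0; rest ⊤}
  B5:  IN={b:0; rest ⊤}  OUT={b:0, f:+; rest ⊤}

Merge at B2: IN[B2] = OUT[B1] = {a: +, b: ⊤, c: +, d: ⊤, e: ⊤, f: ⊤}
Applying B2's transfer function to that IN value gives OUT[B2] (row B2 above).

Answer: {a: ⊤, b: 0, c: +, d: ⊤, e: ⊤, f: ⊤}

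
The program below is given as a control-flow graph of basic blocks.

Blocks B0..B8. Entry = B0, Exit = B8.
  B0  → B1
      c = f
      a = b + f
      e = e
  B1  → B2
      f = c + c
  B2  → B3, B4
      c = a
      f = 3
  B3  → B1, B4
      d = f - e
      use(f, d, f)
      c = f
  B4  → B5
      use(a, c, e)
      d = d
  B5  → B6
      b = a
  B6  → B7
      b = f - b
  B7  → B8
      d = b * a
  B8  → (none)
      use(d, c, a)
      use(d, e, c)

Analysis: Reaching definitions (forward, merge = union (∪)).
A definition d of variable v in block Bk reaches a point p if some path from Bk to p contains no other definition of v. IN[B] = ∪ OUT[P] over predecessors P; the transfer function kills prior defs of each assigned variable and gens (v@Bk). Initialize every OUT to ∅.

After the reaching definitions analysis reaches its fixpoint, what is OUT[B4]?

Answer: {a@B0, c@B2, c@B3, d@B4, e@B0, f@B2}

Trace:
Fixpoint table:
  B0: | IN={} | OUT={a@B0, c@B0, e@B0}
  B1: | IN={a@B0, c@B0, c@B3, d@B3, e@B0, f@B2} | OUT={a@B0, c@B0, c@B3, d@B3, e@B0, f@B1}
  B2: | IN={a@B0, c@B0, c@B3, d@B3, e@B0, f@B1} | OUT={a@B0, c@B2, d@B3, e@B0, f@B2}
  B3: | IN={a@B0, c@B2, d@B3, e@B0, f@B2} | OUT={a@B0, c@B3, d@B3, e@B0, f@B2}
  B4: | IN={a@B0, c@B2, c@B3, d@B3, e@B0, f@B2} | OUT={a@B0, c@B2, c@B3, d@B4, e@B0, f@B2}
  B5: | IN={a@B0, c@B2, c@B3, d@B4, e@B0, f@B2} | OUT={a@B0, b@B5, c@B2, c@B3, d@B4, e@B0, f@B2}
  B6: | IN={a@B0, b@B5, c@B2, c@B3, d@B4, e@B0, f@B2} | OUT={a@B0, b@B6, c@B2, c@B3, d@B4, e@B0, f@B2}
  B7: | IN={a@B0, b@B6, c@B2, c@B3, d@B4, e@B0, f@B2} | OUT={a@B0, b@B6, c@B2, c@B3, d@B7, e@B0, f@B2}
  B8: | IN={a@B0, b@B6, c@B2, c@B3, d@B7, e@B0, f@B2} | OUT={a@B0, b@B6, c@B2, c@B3, d@B7, e@B0, f@B2}

Merge at B4: IN[B4] = OUT[B2] ⊔ OUT[B3] = {a@B0, c@B2, c@B3, d@B3, e@B0, f@B2}
Applying B4's transfer function to that IN value gives OUT[B4] (row B4 above).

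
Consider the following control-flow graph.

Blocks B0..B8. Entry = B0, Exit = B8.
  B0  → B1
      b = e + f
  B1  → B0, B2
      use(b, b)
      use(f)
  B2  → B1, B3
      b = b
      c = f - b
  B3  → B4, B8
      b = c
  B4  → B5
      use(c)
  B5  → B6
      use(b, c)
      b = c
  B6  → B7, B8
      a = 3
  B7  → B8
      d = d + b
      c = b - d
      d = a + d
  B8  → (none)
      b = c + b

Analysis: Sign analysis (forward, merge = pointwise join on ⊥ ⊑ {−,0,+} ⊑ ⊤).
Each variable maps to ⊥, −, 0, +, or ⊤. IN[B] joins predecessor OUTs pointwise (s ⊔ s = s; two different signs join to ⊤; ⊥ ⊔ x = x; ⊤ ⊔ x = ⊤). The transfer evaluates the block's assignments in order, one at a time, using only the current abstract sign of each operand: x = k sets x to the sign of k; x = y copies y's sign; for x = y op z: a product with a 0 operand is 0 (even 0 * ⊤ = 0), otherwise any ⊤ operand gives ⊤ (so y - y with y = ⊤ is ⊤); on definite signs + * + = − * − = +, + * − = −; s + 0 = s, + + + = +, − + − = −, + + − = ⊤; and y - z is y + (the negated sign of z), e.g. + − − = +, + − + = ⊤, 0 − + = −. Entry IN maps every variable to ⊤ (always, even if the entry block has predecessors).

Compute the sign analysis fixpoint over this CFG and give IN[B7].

Converged values:
  B0:   IN=(all ⊤)   OUT=(all ⊤)
  B1:   IN=(all ⊤)   OUT=(all ⊤)
  B2:   IN=(all ⊤)   OUT=(all ⊤)
  B3:   IN=(all ⊤)   OUT=(all ⊤)
  B4:   IN=(all ⊤)   OUT=(all ⊤)
  B5:   IN=(all ⊤)   OUT=(all ⊤)
  B6:   IN=(all ⊤)   OUT={a:+; rest ⊤}
  B7:   IN={a:+; rest ⊤}   OUT={a:+; rest ⊤}
  B8:   IN=(all ⊤)   OUT=(all ⊤)

Merge at B7: IN[B7] = OUT[B6] = {a: +, b: ⊤, c: ⊤, d: ⊤, e: ⊤, f: ⊤}

Answer: {a: +, b: ⊤, c: ⊤, d: ⊤, e: ⊤, f: ⊤}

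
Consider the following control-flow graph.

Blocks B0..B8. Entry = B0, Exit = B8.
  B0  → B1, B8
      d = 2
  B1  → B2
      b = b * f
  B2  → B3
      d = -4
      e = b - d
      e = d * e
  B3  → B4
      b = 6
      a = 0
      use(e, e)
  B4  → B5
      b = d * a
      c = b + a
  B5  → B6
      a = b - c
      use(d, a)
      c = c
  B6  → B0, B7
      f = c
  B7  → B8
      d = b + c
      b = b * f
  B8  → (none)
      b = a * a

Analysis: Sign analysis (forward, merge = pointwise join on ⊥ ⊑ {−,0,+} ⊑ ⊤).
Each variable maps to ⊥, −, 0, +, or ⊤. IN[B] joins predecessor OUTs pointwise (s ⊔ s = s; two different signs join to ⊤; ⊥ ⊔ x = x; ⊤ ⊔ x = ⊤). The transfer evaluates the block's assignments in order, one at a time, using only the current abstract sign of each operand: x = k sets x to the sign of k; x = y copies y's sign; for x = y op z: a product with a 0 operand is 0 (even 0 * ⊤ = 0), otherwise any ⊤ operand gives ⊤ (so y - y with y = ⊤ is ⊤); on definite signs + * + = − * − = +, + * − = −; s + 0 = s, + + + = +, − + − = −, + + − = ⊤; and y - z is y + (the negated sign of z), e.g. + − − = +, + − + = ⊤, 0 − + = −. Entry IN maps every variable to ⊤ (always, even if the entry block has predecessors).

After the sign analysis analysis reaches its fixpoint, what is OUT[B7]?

Answer: {a: 0, b: 0, c: 0, d: 0, e: ⊤, f: 0}

Working:
Converged values:
  B0:   IN=(all ⊤)   OUT={d:+; rest ⊤}
  B1:   IN={d:+; rest ⊤}   OUT={d:+; rest ⊤}
  B2:   IN={d:+; rest ⊤}   OUT={d:-; rest ⊤}
  B3:   IN={d:-; rest ⊤}   OUT={a:0, b:+, d:-; rest ⊤}
  B4:   IN={a:0, b:+, d:-; rest ⊤}   OUT={a:0, b:0, c:0, d:-; rest ⊤}
  B5:   IN={a:0, b:0, c:0, d:-; rest ⊤}   OUT={a:0, b:0, c:0, d:-; rest ⊤}
  B6:   IN={a:0, b:0, c:0, d:-; rest ⊤}   OUT={a:0, b:0, c:0, d:-, f:0; rest ⊤}
  B7:   IN={a:0, b:0, c:0, d:-, f:0; rest ⊤}   OUT={a:0, b:0, c:0, d:0, f:0; rest ⊤}
  B8:   IN=(all ⊤)   OUT=(all ⊤)

Merge at B7: IN[B7] = OUT[B6] = {a: 0, b: 0, c: 0, d: -, e: ⊤, f: 0}
Applying B7's transfer function to that IN value gives OUT[B7] (row B7 above).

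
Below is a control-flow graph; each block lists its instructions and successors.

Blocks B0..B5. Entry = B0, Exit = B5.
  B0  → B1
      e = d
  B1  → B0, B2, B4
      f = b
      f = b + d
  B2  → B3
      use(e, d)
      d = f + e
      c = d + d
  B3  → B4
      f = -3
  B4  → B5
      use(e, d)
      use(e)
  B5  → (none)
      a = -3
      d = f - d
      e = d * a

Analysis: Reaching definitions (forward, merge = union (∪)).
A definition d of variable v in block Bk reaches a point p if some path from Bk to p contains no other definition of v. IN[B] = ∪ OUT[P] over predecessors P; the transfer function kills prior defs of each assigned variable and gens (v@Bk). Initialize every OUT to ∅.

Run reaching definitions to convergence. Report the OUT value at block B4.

Answer: {c@B2, d@B2, e@B0, f@B1, f@B3}

Derivation:
Converged values:
  B0:  IN={e@B0, f@B1}  OUT={e@B0, f@B1}
  B1:  IN={e@B0, f@B1}  OUT={e@B0, f@B1}
  B2:  IN={e@B0, f@B1}  OUT={c@B2, d@B2, e@B0, f@B1}
  B3:  IN={c@B2, d@B2, e@B0, f@B1}  OUT={c@B2, d@B2, e@B0, f@B3}
  B4:  IN={c@B2, d@B2, e@B0, f@B1, f@B3}  OUT={c@B2, d@B2, e@B0, f@B1, f@B3}
  B5:  IN={c@B2, d@B2, e@B0, f@B1, f@B3}  OUT={a@B5, c@B2, d@B5, e@B5, f@B1, f@B3}

Merge at B4: IN[B4] = OUT[B1] ⊔ OUT[B3] = {c@B2, d@B2, e@B0, f@B1, f@B3}
Applying B4's transfer function to that IN value gives OUT[B4] (row B4 above).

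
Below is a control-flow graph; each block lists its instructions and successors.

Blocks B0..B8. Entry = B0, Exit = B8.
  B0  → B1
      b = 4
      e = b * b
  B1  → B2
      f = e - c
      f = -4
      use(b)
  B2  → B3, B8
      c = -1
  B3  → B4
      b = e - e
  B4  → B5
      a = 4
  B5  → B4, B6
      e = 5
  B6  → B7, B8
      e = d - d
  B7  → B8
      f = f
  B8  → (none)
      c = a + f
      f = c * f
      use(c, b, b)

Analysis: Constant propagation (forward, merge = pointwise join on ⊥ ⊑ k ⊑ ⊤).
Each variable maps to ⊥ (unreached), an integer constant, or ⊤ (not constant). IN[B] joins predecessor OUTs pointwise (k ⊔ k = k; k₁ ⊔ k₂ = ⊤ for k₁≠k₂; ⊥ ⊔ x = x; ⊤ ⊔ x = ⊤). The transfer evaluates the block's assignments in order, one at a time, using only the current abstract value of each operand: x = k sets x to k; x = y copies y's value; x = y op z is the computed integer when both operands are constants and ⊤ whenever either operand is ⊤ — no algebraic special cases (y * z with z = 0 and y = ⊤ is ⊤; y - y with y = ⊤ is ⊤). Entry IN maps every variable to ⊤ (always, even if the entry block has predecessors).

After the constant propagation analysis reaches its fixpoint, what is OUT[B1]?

Fixpoint table:
  B0:  IN=(all ⊤)  OUT={b:4, e:16; rest ⊤}
  B1:  IN={b:4, e:16; rest ⊤}  OUT={b:4, e:16, f:-4; rest ⊤}
  B2:  IN={b:4, e:16, f:-4; rest ⊤}  OUT={b:4, c:-1, e:16, f:-4; rest ⊤}
  B3:  IN={b:4, c:-1, e:16, f:-4; rest ⊤}  OUT={b:0, c:-1, e:16, f:-4; rest ⊤}
  B4:  IN={b:0, c:-1, f:-4; rest ⊤}  OUT={a:4, b:0, c:-1, f:-4; rest ⊤}
  B5:  IN={a:4, b:0, c:-1, f:-4; rest ⊤}  OUT={a:4, b:0, c:-1, e:5, f:-4; rest ⊤}
  B6:  IN={a:4, b:0, c:-1, e:5, f:-4; rest ⊤}  OUT={a:4, b:0, c:-1, f:-4; rest ⊤}
  B7:  IN={a:4, b:0, c:-1, f:-4; rest ⊤}  OUT={a:4, b:0, c:-1, f:-4; rest ⊤}
  B8:  IN={c:-1, f:-4; rest ⊤}  OUT=(all ⊤)

Merge at B1: IN[B1] = OUT[B0] = {a: ⊤, b: 4, c: ⊤, d: ⊤, e: 16, f: ⊤}
Applying B1's transfer function to that IN value gives OUT[B1] (row B1 above).

Answer: {a: ⊤, b: 4, c: ⊤, d: ⊤, e: 16, f: -4}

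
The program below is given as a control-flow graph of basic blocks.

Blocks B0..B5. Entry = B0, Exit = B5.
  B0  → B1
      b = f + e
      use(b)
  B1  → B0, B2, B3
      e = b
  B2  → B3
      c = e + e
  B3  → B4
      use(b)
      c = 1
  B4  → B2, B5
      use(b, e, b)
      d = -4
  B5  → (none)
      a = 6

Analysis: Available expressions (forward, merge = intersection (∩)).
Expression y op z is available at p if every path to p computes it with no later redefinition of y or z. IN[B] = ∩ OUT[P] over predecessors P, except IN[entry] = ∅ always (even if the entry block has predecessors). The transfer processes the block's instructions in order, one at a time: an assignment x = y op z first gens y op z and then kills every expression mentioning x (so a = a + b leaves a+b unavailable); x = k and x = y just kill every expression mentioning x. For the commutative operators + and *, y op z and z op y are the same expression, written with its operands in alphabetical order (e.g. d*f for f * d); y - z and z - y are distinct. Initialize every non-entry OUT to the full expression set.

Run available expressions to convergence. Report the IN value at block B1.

Answer: {e+f}

Derivation:
Per-block solution:
  B0:  IN={}  OUT={e+f}
  B1:  IN={e+f}  OUT={}
  B2:  IN={}  OUT={e+e}
  B3:  IN={}  OUT={}
  B4:  IN={}  OUT={}
  B5:  IN={}  OUT={}

Merge at B1: IN[B1] = OUT[B0] = {e+f}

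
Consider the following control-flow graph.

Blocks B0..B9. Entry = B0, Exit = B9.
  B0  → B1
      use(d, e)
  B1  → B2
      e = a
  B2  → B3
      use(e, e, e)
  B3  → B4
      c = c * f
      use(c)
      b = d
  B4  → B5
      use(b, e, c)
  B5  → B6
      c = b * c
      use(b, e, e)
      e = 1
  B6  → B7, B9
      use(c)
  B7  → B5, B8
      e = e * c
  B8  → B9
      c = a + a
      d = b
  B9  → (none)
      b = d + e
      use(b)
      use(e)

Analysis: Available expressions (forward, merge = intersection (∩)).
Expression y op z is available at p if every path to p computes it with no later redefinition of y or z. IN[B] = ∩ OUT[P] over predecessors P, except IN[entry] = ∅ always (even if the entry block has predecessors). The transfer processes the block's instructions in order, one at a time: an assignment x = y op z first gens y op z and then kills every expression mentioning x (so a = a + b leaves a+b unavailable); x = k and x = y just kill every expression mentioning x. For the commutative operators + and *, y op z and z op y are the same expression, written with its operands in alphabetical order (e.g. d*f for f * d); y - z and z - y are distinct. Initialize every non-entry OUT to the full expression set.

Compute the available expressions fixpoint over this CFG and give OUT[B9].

Answer: {d+e}

Trace:
Per-block solution:
  B0: | IN={} | OUT={}
  B1: | IN={} | OUT={}
  B2: | IN={} | OUT={}
  B3: | IN={} | OUT={}
  B4: | IN={} | OUT={}
  B5: | IN={} | OUT={}
  B6: | IN={} | OUT={}
  B7: | IN={} | OUT={}
  B8: | IN={} | OUT={a+a}
  B9: | IN={} | OUT={d+e}

Merge at B9: IN[B9] = OUT[B6] ∩ OUT[B8] = {}
Applying B9's transfer function to that IN value gives OUT[B9] (row B9 above).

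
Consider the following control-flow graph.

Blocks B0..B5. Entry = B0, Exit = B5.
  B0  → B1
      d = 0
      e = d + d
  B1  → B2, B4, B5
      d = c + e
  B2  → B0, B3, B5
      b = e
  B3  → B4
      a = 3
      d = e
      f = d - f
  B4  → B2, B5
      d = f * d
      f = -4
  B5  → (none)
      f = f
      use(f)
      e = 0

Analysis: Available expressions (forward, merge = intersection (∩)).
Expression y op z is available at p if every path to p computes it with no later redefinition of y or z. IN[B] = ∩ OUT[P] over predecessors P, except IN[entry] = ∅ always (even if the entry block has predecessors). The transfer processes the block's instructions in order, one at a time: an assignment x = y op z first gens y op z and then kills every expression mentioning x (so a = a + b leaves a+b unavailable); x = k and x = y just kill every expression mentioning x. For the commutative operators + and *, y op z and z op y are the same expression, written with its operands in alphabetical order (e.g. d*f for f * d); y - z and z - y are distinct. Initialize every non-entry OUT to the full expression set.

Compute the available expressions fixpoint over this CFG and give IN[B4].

Per-block solution:
  B0:   IN={}   OUT={d+d}
  B1:   IN={d+d}   OUT={c+e}
  B2:   IN={c+e}   OUT={c+e}
  B3:   IN={c+e}   OUT={c+e}
  B4:   IN={c+e}   OUT={c+e}
  B5:   IN={c+e}   OUT={}

Merge at B4: IN[B4] = OUT[B1] ∩ OUT[B3] = {c+e}

Answer: {c+e}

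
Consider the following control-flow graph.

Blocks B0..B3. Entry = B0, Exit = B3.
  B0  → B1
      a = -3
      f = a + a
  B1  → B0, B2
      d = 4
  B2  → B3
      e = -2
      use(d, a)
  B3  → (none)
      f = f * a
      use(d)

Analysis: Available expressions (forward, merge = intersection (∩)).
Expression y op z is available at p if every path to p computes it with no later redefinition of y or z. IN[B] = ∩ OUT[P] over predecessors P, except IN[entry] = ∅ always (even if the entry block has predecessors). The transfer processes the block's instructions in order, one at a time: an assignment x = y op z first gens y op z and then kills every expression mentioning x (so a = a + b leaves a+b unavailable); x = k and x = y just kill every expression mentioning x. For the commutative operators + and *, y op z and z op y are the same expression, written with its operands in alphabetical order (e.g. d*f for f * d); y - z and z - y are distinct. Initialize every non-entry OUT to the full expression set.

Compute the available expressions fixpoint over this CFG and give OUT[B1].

Answer: {a+a}

Working:
Per-block solution:
  B0:   IN={}   OUT={a+a}
  B1:   IN={a+a}   OUT={a+a}
  B2:   IN={a+a}   OUT={a+a}
  B3:   IN={a+a}   OUT={a+a}

Merge at B1: IN[B1] = OUT[B0] = {a+a}
Applying B1's transfer function to that IN value gives OUT[B1] (row B1 above).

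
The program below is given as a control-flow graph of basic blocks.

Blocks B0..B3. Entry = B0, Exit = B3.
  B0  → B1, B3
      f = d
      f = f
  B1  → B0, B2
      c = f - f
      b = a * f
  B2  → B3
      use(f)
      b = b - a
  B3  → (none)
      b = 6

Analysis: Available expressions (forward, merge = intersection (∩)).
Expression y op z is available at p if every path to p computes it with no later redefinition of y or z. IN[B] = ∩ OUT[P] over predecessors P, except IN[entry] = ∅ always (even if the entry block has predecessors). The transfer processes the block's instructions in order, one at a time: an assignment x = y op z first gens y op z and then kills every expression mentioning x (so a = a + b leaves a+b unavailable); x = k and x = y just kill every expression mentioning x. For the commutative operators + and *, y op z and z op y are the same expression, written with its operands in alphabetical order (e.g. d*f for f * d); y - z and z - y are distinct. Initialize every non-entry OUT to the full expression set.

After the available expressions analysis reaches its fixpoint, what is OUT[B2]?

Per-block solution:
  B0:  IN={}  OUT={}
  B1:  IN={}  OUT={a*f, f-f}
  B2:  IN={a*f, f-f}  OUT={a*f, f-f}
  B3:  IN={}  OUT={}

Merge at B2: IN[B2] = OUT[B1] = {a*f, f-f}
Applying B2's transfer function to that IN value gives OUT[B2] (row B2 above).

Answer: {a*f, f-f}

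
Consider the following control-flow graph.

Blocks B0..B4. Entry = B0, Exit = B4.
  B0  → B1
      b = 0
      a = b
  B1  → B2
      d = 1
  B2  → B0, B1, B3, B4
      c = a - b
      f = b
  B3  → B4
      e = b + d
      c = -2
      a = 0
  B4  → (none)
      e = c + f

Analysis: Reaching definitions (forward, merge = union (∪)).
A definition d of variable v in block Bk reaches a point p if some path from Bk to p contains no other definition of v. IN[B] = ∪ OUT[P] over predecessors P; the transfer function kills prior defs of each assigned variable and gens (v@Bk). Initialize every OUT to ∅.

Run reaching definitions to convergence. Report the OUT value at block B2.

Converged values:
  B0:   IN={a@B0, b@B0, c@B2, d@B1, f@B2}   OUT={a@B0, b@B0, c@B2, d@B1, f@B2}
  B1:   IN={a@B0, b@B0, c@B2, d@B1, f@B2}   OUT={a@B0, b@B0, c@B2, d@B1, f@B2}
  B2:   IN={a@B0, b@B0, c@B2, d@B1, f@B2}   OUT={a@B0, b@B0, c@B2, d@B1, f@B2}
  B3:   IN={a@B0, b@B0, c@B2, d@B1, f@B2}   OUT={a@B3, b@B0, c@B3, d@B1, e@B3, f@B2}
  B4:   IN={a@B0, a@B3, b@B0, c@B2, c@B3, d@B1, e@B3, f@B2}   OUT={a@B0, a@B3, b@B0, c@B2, c@B3, d@B1, e@B4, f@B2}

Merge at B2: IN[B2] = OUT[B1] = {a@B0, b@B0, c@B2, d@B1, f@B2}
Applying B2's transfer function to that IN value gives OUT[B2] (row B2 above).

Answer: {a@B0, b@B0, c@B2, d@B1, f@B2}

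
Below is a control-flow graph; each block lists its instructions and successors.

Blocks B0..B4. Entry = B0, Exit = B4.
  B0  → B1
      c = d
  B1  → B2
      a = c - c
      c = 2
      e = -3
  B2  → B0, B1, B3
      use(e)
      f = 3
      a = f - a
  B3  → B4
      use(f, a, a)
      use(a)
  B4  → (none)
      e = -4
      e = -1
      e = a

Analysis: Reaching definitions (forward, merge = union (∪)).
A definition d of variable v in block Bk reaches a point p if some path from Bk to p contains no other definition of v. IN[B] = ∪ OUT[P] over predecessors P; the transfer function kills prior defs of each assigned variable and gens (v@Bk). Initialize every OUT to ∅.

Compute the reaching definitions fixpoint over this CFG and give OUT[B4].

Answer: {a@B2, c@B1, e@B4, f@B2}

Derivation:
Per-block solution:
  B0:   IN={a@B2, c@B1, e@B1, f@B2}   OUT={a@B2, c@B0, e@B1, f@B2}
  B1:   IN={a@B2, c@B0, c@B1, e@B1, f@B2}   OUT={a@B1, c@B1, e@B1, f@B2}
  B2:   IN={a@B1, c@B1, e@B1, f@B2}   OUT={a@B2, c@B1, e@B1, f@B2}
  B3:   IN={a@B2, c@B1, e@B1, f@B2}   OUT={a@B2, c@B1, e@B1, f@B2}
  B4:   IN={a@B2, c@B1, e@B1, f@B2}   OUT={a@B2, c@B1, e@B4, f@B2}

Merge at B4: IN[B4] = OUT[B3] = {a@B2, c@B1, e@B1, f@B2}
Applying B4's transfer function to that IN value gives OUT[B4] (row B4 above).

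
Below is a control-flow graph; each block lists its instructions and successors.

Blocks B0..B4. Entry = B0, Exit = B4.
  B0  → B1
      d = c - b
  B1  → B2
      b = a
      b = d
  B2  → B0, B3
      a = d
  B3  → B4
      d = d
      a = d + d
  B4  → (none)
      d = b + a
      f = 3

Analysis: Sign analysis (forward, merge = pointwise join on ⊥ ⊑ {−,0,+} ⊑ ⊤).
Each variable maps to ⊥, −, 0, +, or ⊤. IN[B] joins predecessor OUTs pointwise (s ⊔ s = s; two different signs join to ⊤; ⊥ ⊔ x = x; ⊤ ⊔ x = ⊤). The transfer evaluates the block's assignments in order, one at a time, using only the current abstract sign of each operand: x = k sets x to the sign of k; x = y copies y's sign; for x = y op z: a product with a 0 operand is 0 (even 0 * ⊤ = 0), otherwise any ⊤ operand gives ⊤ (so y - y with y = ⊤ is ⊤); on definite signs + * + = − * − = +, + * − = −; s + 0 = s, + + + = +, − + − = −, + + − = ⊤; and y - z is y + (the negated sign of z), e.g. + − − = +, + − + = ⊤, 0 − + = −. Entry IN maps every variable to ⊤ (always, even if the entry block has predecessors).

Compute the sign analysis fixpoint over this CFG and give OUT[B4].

Answer: {a: ⊤, b: ⊤, c: ⊤, d: ⊤, e: ⊤, f: +}

Derivation:
Fixpoint table:
  B0: | IN=(all ⊤) | OUT=(all ⊤)
  B1: | IN=(all ⊤) | OUT=(all ⊤)
  B2: | IN=(all ⊤) | OUT=(all ⊤)
  B3: | IN=(all ⊤) | OUT=(all ⊤)
  B4: | IN=(all ⊤) | OUT={f:+; rest ⊤}

Merge at B4: IN[B4] = OUT[B3] = {a: ⊤, b: ⊤, c: ⊤, d: ⊤, e: ⊤, f: ⊤}
Applying B4's transfer function to that IN value gives OUT[B4] (row B4 above).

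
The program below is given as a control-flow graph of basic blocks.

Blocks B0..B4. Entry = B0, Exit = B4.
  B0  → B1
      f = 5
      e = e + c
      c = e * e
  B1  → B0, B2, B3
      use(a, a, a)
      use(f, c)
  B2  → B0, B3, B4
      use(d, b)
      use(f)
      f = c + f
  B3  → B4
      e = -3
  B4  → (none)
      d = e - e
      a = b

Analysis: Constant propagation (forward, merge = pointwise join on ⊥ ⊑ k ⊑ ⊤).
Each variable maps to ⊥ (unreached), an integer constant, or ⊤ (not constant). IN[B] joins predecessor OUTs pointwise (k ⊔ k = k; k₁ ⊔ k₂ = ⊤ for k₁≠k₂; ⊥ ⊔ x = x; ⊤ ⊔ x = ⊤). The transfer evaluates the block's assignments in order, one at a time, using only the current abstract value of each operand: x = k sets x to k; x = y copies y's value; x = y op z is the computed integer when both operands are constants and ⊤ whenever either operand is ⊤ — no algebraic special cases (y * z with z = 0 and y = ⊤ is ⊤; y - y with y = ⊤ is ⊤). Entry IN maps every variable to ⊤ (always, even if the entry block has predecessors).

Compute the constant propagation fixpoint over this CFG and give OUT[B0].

Answer: {a: ⊤, b: ⊤, c: ⊤, d: ⊤, e: ⊤, f: 5}

Derivation:
Converged values:
  B0: | IN=(all ⊤) | OUT={f:5; rest ⊤}
  B1: | IN={f:5; rest ⊤} | OUT={f:5; rest ⊤}
  B2: | IN={f:5; rest ⊤} | OUT=(all ⊤)
  B3: | IN=(all ⊤) | OUT={e:-3; rest ⊤}
  B4: | IN=(all ⊤) | OUT=(all ⊤)

Merge at B0 (entry node, so the boundary value (all ⊤) is joined with the incoming edge(s)): IN[B0] = (all ⊤) ⊔ OUT[B1] ⊔ OUT[B2] = {a: ⊤, b: ⊤, c: ⊤, d: ⊤, e: ⊤, f: ⊤}
Applying B0's transfer function to that IN value gives OUT[B0] (row B0 above).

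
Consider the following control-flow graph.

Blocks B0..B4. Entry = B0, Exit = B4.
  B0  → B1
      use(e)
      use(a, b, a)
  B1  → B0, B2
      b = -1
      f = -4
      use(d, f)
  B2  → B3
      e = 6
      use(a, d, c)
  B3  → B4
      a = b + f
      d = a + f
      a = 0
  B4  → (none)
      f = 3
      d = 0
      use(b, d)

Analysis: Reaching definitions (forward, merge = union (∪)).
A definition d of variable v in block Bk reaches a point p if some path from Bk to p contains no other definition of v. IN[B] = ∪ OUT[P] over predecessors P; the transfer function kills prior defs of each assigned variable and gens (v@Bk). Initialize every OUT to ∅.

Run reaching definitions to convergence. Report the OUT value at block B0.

Answer: {b@B1, f@B1}

Working:
Per-block solution:
  B0:   IN={b@B1, f@B1}   OUT={b@B1, f@B1}
  B1:   IN={b@B1, f@B1}   OUT={b@B1, f@B1}
  B2:   IN={b@B1, f@B1}   OUT={b@B1, e@B2, f@B1}
  B3:   IN={b@B1, e@B2, f@B1}   OUT={a@B3, b@B1, d@B3, e@B2, f@B1}
  B4:   IN={a@B3, b@B1, d@B3, e@B2, f@B1}   OUT={a@B3, b@B1, d@B4, e@B2, f@B4}

Merge at B0 (entry node, so the boundary value {} is joined with the incoming edge(s)): IN[B0] = {} ⊔ OUT[B1] = {b@B1, f@B1}
Applying B0's transfer function to that IN value gives OUT[B0] (row B0 above).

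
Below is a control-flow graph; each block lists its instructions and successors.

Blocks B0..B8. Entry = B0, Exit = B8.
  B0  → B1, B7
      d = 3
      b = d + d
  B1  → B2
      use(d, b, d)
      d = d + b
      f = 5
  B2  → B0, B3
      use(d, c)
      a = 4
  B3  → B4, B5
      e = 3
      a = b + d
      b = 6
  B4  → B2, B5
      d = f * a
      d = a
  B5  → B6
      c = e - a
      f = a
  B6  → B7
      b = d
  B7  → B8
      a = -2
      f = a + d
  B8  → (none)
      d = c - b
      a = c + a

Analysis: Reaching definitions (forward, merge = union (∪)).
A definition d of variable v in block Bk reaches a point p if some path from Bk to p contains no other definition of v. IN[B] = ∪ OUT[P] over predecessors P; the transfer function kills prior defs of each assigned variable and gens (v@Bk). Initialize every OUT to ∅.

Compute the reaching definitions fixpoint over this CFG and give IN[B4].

Fixpoint table:
  B0: | IN={a@B2, b@B0, b@B3, d@B1, d@B4, e@B3, f@B1} | OUT={a@B2, b@B0, d@B0, e@B3, f@B1}
  B1: | IN={a@B2, b@B0, d@B0, e@B3, f@B1} | OUT={a@B2, b@B0, d@B1, e@B3, f@B1}
  B2: | IN={a@B2, a@B3, b@B0, b@B3, d@B1, d@B4, e@B3, f@B1} | OUT={a@B2, b@B0, b@B3, d@B1, d@B4, e@B3, f@B1}
  B3: | IN={a@B2, b@B0, b@B3, d@B1, d@B4, e@B3, f@B1} | OUT={a@B3, b@B3, d@B1, d@B4, e@B3, f@B1}
  B4: | IN={a@B3, b@B3, d@B1, d@B4, e@B3, f@B1} | OUT={a@B3, b@B3, d@B4, e@B3, f@B1}
  B5: | IN={a@B3, b@B3, d@B1, d@B4, e@B3, f@B1} | OUT={a@B3, b@B3, c@B5, d@B1, d@B4, e@B3, f@B5}
  B6: | IN={a@B3, b@B3, c@B5, d@B1, d@B4, e@B3, f@B5} | OUT={a@B3, b@B6, c@B5, d@B1, d@B4, e@B3, f@B5}
  B7: | IN={a@B2, a@B3, b@B0, b@B6, c@B5, d@B0, d@B1, d@B4, e@B3, f@B1, f@B5} | OUT={a@B7, b@B0, b@B6, c@B5, d@B0, d@B1, d@B4, e@B3, f@B7}
  B8: | IN={a@B7, b@B0, b@B6, c@B5, d@B0, d@B1, d@B4, e@B3, f@B7} | OUT={a@B8, b@B0, b@B6, c@B5, d@B8, e@B3, f@B7}

Merge at B4: IN[B4] = OUT[B3] = {a@B3, b@B3, d@B1, d@B4, e@B3, f@B1}

Answer: {a@B3, b@B3, d@B1, d@B4, e@B3, f@B1}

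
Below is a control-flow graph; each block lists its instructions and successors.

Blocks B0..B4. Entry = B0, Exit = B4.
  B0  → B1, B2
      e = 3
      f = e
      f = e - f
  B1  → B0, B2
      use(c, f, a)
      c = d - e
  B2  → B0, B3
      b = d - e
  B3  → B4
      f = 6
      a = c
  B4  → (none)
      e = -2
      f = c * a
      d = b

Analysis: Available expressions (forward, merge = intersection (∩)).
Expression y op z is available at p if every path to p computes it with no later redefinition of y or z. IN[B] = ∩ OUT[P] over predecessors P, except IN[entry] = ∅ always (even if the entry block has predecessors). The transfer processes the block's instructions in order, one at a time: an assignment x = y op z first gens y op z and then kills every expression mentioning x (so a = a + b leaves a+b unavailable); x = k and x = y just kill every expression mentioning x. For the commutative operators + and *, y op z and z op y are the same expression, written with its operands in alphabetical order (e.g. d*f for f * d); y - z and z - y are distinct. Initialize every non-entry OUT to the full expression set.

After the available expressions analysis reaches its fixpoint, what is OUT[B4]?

Converged values:
  B0:  IN={}  OUT={}
  B1:  IN={}  OUT={d-e}
  B2:  IN={}  OUT={d-e}
  B3:  IN={d-e}  OUT={d-e}
  B4:  IN={d-e}  OUT={a*c}

Merge at B4: IN[B4] = OUT[B3] = {d-e}
Applying B4's transfer function to that IN value gives OUT[B4] (row B4 above).

Answer: {a*c}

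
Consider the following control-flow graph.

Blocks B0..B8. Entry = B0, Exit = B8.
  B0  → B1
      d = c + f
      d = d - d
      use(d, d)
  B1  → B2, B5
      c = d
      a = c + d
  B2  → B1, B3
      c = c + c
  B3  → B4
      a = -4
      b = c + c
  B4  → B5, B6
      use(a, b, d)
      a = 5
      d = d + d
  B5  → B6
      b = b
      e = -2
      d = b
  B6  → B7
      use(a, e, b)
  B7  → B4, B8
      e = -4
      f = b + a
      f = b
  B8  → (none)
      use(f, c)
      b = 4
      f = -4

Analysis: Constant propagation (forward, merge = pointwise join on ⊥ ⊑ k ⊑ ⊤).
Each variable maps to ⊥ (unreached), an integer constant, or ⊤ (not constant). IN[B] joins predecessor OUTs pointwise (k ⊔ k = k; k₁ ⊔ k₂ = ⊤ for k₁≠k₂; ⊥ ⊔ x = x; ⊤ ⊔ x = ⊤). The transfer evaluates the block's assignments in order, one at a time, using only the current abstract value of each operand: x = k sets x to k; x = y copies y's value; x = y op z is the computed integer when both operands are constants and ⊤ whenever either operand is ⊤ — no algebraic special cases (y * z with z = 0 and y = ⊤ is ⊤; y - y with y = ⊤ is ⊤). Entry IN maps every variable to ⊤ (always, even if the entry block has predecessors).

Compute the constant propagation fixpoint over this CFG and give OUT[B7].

Answer: {a: ⊤, b: ⊤, c: ⊤, d: ⊤, e: -4, f: ⊤}

Trace:
Per-block solution:
  B0:  IN=(all ⊤)  OUT=(all ⊤)
  B1:  IN=(all ⊤)  OUT=(all ⊤)
  B2:  IN=(all ⊤)  OUT=(all ⊤)
  B3:  IN=(all ⊤)  OUT={a:-4; rest ⊤}
  B4:  IN=(all ⊤)  OUT={a:5; rest ⊤}
  B5:  IN=(all ⊤)  OUT={e:-2; rest ⊤}
  B6:  IN=(all ⊤)  OUT=(all ⊤)
  B7:  IN=(all ⊤)  OUT={e:-4; rest ⊤}
  B8:  IN={e:-4; rest ⊤}  OUT={b:4, e:-4, f:-4; rest ⊤}

Merge at B7: IN[B7] = OUT[B6] = {a: ⊤, b: ⊤, c: ⊤, d: ⊤, e: ⊤, f: ⊤}
Applying B7's transfer function to that IN value gives OUT[B7] (row B7 above).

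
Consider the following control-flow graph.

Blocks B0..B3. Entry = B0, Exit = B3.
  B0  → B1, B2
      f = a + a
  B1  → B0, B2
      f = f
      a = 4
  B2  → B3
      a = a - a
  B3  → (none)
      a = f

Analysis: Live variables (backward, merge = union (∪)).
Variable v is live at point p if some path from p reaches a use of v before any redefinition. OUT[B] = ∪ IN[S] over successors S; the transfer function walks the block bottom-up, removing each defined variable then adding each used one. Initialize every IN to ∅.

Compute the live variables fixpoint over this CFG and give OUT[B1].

Fixpoint table:
  B0:  IN={a}  OUT={a, f}
  B1:  IN={f}  OUT={a, f}
  B2:  IN={a, f}  OUT={f}
  B3:  IN={f}  OUT={}

Merge at B1: OUT[B1] = IN[B0] ⊔ IN[B2] = {a, f}

Answer: {a, f}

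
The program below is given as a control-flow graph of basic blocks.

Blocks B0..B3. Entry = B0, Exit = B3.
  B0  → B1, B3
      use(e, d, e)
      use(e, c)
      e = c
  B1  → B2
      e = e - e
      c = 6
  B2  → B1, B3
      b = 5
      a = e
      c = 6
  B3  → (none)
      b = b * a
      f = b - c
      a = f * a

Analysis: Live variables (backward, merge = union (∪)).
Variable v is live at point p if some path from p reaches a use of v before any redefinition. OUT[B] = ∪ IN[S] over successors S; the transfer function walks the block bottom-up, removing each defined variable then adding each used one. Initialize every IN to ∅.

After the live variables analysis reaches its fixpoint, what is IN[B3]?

Converged values:
  B0: | IN={a, b, c, d, e} | OUT={a, b, c, e}
  B1: | IN={e} | OUT={e}
  B2: | IN={e} | OUT={a, b, c, e}
  B3: | IN={a, b, c} | OUT={}

B3 is the boundary node: OUT[B3] = {}
Applying B3's transfer function to that OUT value gives IN[B3] (row B3 above).

Answer: {a, b, c}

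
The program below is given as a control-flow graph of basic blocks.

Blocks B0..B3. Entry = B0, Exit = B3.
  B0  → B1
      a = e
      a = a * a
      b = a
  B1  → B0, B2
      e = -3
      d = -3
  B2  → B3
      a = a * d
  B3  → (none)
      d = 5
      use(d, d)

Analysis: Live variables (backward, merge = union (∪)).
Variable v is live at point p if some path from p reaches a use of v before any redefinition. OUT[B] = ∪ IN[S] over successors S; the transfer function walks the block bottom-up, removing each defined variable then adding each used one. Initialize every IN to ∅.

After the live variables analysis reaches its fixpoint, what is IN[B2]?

Answer: {a, d}

Working:
Fixpoint table:
  B0: | IN={e} | OUT={a}
  B1: | IN={a} | OUT={a, d, e}
  B2: | IN={a, d} | OUT={}
  B3: | IN={} | OUT={}

Merge at B2: OUT[B2] = IN[B3] = {}
Applying B2's transfer function to that OUT value gives IN[B2] (row B2 above).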